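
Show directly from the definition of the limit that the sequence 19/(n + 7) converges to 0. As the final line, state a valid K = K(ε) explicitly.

K = 19/ε

Let ε > 0. For n ≥ 1, |19/(n + 7) − 0| = 19/(n + 7) ≤ 19/n.
We need 19/n < ε, i.e. n > 19/ε.
Take K = 19/ε. If n > K then |19/(n + 7)| ≤ 19/n < ε.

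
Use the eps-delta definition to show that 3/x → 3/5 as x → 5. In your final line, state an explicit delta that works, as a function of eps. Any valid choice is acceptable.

delta = min(5/2, (25/6)eps)

Let eps > 0 be given. We seek delta > 0 such that 0 < |x − 5| < delta implies |3/x − (3/5)| < eps.
|3/x − (3/5)| = 3·|5 − x|/(5·|x|) = 3|x − 5|/(5|x|).
Require delta ≤ 5/2 so that |x| > 5 − 5/2 = 5/2, hence 5|x| > 25/2.
Then |3/x − (3/5)| < 3|x − 5|/(25/2), which is < eps when |x − 5| < (25/6)eps.
Take delta = min(5/2, (25/6)eps). Then 0 < |x − 5| < delta gives both |x − 5| < 5/2 and |x − 5| < (25/6)eps, so |3/x − (3/5)| < eps.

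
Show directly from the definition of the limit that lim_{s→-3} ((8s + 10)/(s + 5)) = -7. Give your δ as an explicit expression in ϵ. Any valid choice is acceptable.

δ = min(1, (1/15)ϵ)

Let ϵ > 0 be given. We want δ > 0 with 0 < |s + 3| < δ ⇒ |(8s + 10)/(s + 5) + 7| < ϵ.
Combining over a common denominator, (8s + 10)/(s + 5) + 7 = [(8s + 10)·2 − (-14)·(s + 5)] / [2·(s + 5)] = 30(s + 3) / (2(s + 5)).
So |(8s + 10)/(s + 5) + 7| = 30|s + 3| / (2·|s + 5|).
Restrict δ ≤ 1. Then |s + 3| < 1 gives |s + 5| = |(s + 3) + 2| ≥ 2 − 1 = 1.
Hence |(8s + 10)/(s + 5) + 7| < 30|s + 3|/(2·1) = 15|s + 3|, which is < ϵ once |s + 3| < (1/15)ϵ.
Take δ = min(1, (1/15)ϵ). Then 0 < |s + 3| < δ forces both bounds, so |(8s + 10)/(s + 5) + 7| < ϵ.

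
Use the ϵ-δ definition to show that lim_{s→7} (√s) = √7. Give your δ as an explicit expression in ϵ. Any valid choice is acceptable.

Let ϵ > 0. We want δ > 0 such that 0 < |s − 7| < δ implies |√s − √7| < ϵ.
Multiplying by the conjugate, |√s − √7| = |s − 7|/(√s + √7).
Restrict δ ≤ 7 so that |s − 7| < 7 forces s > 0, and then √s + √7 > √7.
Hence |√s − √7| < |s − 7|/√7, which is < ϵ once |s − 7| < √7·ϵ.
Take δ = min(7, √7·ϵ). If 0 < |s − 7| < δ then s > 0 and |√s − √7| < |s − 7|/√7 < ϵ.

δ = min(7, √7·ϵ)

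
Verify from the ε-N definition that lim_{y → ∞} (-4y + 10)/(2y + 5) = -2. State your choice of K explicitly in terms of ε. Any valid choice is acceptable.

Fix ε > 0. We seek K > 0 such that y > K implies |(-4y + 10)/(2y + 5) + 2| < ε.
(-4y + 10)/(2y + 5) + 2 = (2(-4y + 10) − (-4)(2y + 5)) / (2(2y + 5)) = 40/(2(2y + 5)).
For y > 0 we have 2y + 5 > 2y, so |(-4y + 10)/(2y + 5) + 2| = 40/(2(2y + 5)) < 40/(2·2y) = 10/y.
Thus |(-4y + 10)/(2y + 5) + 2| < ε whenever y > 10/ε.
Take K = 10/ε. If y > K then |(-4y + 10)/(2y + 5) + 2| < 10/y < ε.

K = 10/ε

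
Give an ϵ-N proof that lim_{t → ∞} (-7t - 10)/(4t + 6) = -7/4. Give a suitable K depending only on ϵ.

Let ϵ > 0 be given. We seek K > 0 such that t > K implies |(-7t - 10)/(4t + 6) + 7/4| < ϵ.
(-7t - 10)/(4t + 6) + 7/4 = (4(-7t - 10) − (-7)(4t + 6)) / (4(4t + 6)) = 2/(4(4t + 6)).
For t > 0 we have 4t + 6 > 4t, so |(-7t - 10)/(4t + 6) + 7/4| = 2/(4(4t + 6)) < 2/(4·4t) = (1/8)/t.
Thus |(-7t - 10)/(4t + 6) + 7/4| < ϵ whenever t > (1/8)/ϵ.
Take K = (1/8)/ϵ. If t > K then |(-7t - 10)/(4t + 6) + 7/4| < (1/8)/t < ϵ.

K = (1/8)/ϵ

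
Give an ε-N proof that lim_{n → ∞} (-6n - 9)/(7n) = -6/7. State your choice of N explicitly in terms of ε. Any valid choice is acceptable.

N = (9/7)/ε

Let ε > 0. For n ≥ 1, |(-6n - 9)/(7n) + 6/7| = |-63|/(7(7n)) = 63/(7(7n)).
Since 7n ≥ 7n for n ≥ 1, this is ≤ 63/(7·7n) = (9/7)/n.
So |(-6n - 9)/(7n) + 6/7| < ε whenever n > (9/7)/ε.
Take N = (9/7)/ε. If n > N then |(-6n - 9)/(7n) + 6/7| ≤ (9/7)/n < ε.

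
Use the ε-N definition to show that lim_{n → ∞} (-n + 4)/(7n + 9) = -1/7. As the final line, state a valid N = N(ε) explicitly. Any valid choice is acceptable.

N = (37/49)/ε

Let ε > 0. For n ≥ 1, |(-n + 4)/(7n + 9) + 1/7| = |37|/(7(7n + 9)) = 37/(7(7n + 9)).
Since 7n + 9 ≥ 7n for n ≥ 1, this is ≤ 37/(7·7n) = (37/49)/n.
So |(-n + 4)/(7n + 9) + 1/7| < ε whenever n > (37/49)/ε.
Take N = (37/49)/ε. If n > N then |(-n + 4)/(7n + 9) + 1/7| ≤ (37/49)/n < ε.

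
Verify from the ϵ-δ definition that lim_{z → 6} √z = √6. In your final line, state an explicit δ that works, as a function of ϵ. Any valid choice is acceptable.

δ = min(6, √6·ϵ)

Suppose ϵ > 0. We want δ > 0 such that 0 < |z − 6| < δ implies |√z − √6| < ϵ.
Rationalise: √z − √6 = (z − 6)/(√z + √6), so |√z − √6| = |z − 6|/(√z + √6).
Restrict δ ≤ 6 so that |z − 6| < 6 forces z > 0, and then √z + √6 > √6.
Hence |√z − √6| < |z − 6|/√6, which is < ϵ once |z − 6| < √6·ϵ.
Take δ = min(6, √6·ϵ). If 0 < |z − 6| < δ then z > 0 and |√z − √6| < |z − 6|/√6 < ϵ.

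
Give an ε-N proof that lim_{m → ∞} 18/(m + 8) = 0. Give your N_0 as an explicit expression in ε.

N_0 = 18/ε

Let ε > 0 be given. For m ≥ 1, |18/(m + 8) − 0| = 18/(m + 8) ≤ 18/m.
We need 18/m < ε, i.e. m > 18/ε.
Take N_0 = 18/ε. If m > N_0 then |18/(m + 8)| ≤ 18/m < ε.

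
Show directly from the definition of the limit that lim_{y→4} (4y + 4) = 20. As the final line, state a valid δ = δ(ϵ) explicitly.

Fix ϵ > 0. We need δ > 0 so that 0 < |y − 4| < δ implies |(4y + 4) − 20| < ϵ.
|(4y + 4) − 20| = |4y - 16| = 4|y − 4|.
Thus it suffices that |y − 4| < ϵ/4.
Choosing δ = ϵ/4 gives |(4y + 4) − 20| = 4|y − 4| < ϵ whenever |y − 4| < δ.

δ = ϵ/4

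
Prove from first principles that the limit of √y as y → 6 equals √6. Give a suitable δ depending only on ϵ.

δ = min(6, √6·ϵ)

Let ϵ > 0. We want δ > 0 such that 0 < |y − 6| < δ implies |√y − √6| < ϵ.
Rationalise: √y − √6 = (y − 6)/(√y + √6), so |√y − √6| = |y − 6|/(√y + √6).
Restrict δ ≤ 6 so that |y − 6| < 6 forces y > 0, and then √y + √6 > √6.
Hence |√y − √6| < |y − 6|/√6, which is < ϵ once |y − 6| < √6·ϵ.
Take δ = min(6, √6·ϵ). If 0 < |y − 6| < δ then y > 0 and |√y − √6| < |y − 6|/√6 < ϵ.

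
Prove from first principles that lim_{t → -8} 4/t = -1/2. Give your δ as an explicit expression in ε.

Let ε > 0 be given. We seek δ > 0 such that 0 < |t + 8| < δ implies |4/t + 1/2| < ε.
|4/t + 1/2| = 4·|-8 − t|/(8·|t|) = 4|t + 8|/(8|t|).
Restrict δ ≤ 4. Then |t + 8| < 4 gives |t| > 4, so 8|t| > 32.
Then |4/t + 1/2| < 4|t + 8|/32, which is < ε when |t + 8| < 8ε.
Take δ = min(4, 8ε). Then 0 < |t + 8| < δ gives both |t + 8| < 4 and |t + 8| < 8ε, so |4/t + 1/2| < ε.

δ = min(4, 8ε)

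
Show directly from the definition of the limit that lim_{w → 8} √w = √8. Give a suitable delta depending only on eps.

Let eps > 0 be given. We want delta > 0 such that 0 < |w − 8| < delta implies |√w − √8| < eps.
Multiplying by the conjugate, |√w − √8| = |w − 8|/(√w + √8).
Restrict delta ≤ 8 so that |w − 8| < 8 forces w > 0, and then √w + √8 > √8.
Hence |√w − √8| < |w − 8|/√8, which is < eps once |w − 8| < √8·eps.
Take delta = min(8, √8·eps). If 0 < |w − 8| < delta then w > 0 and |√w − √8| < |w − 8|/√8 < eps.

delta = min(8, √8·eps)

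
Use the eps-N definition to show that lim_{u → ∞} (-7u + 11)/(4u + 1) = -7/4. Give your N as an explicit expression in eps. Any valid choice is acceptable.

Suppose eps > 0. We seek N > 0 such that u > N implies |(-7u + 11)/(4u + 1) + 7/4| < eps.
(-7u + 11)/(4u + 1) + 7/4 = (4(-7u + 11) − (-7)(4u + 1)) / (4(4u + 1)) = 51/(4(4u + 1)).
For u > 0 we have 4u + 1 > 4u, so |(-7u + 11)/(4u + 1) + 7/4| = 51/(4(4u + 1)) < 51/(4·4u) = (51/16)/u.
Thus |(-7u + 11)/(4u + 1) + 7/4| < eps whenever u > (51/16)/eps.
Take N = (51/16)/eps. If u > N then |(-7u + 11)/(4u + 1) + 7/4| < (51/16)/u < eps.

N = (51/16)/eps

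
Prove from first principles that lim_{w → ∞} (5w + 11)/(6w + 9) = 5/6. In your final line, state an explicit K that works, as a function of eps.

Let eps > 0. We seek K > 0 such that w > K implies |(5w + 11)/(6w + 9) − (5/6)| < eps.
(5w + 11)/(6w + 9) − (5/6) = (6(5w + 11) − 5(6w + 9)) / (6(6w + 9)) = 21/(6(6w + 9)).
For w > 0 we have 6w + 9 > 6w, so |(5w + 11)/(6w + 9) − (5/6)| = 21/(6(6w + 9)) < 21/(6·6w) = (7/12)/w.
Thus |(5w + 11)/(6w + 9) − (5/6)| < eps whenever w > (7/12)/eps.
Take K = (7/12)/eps. If w > K then |(5w + 11)/(6w + 9) − (5/6)| < (7/12)/w < eps.

K = (7/12)/eps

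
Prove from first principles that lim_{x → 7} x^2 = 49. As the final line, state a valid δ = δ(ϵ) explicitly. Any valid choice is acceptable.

Fix ϵ > 0. We seek δ > 0 with 0 < |x − 7| < δ ⇒ |x^2 − 49| < ϵ.
Factor: x^2 − 49 = (x − 7)(x + 7), so |x^2 − 49| = |x − 7|·|x + 7|.
Restrict δ ≤ 1. Then |x − 7| < 1 gives |x| < 8, so by the triangle inequality |x + 7| ≤ 8 + 7 = 15.
Hence |x^2 − 49| ≤ 15|x − 7|, which is < ϵ once |x − 7| < ϵ/15.
Take δ = min(1, ϵ/15). If 0 < |x − 7| < δ then both bounds hold and |x^2 − 49| ≤ 15|x − 7| < 15·(ϵ/15) = ϵ.

δ = min(1, ϵ/15)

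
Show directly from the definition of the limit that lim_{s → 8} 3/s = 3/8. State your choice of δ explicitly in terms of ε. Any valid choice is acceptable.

Fix ε > 0. We seek δ > 0 such that 0 < |s − 8| < δ implies |3/s − (3/8)| < ε.
|3/s − (3/8)| = 3·|8 − s|/(8·|s|) = 3|s − 8|/(8|s|).
Restrict δ ≤ 4. Then |s − 8| < 4 gives |s| > 4, so 8|s| > 32.
Then |3/s − (3/8)| < 3|s − 8|/32, which is < ε when |s − 8| < (32/3)ε.
Take δ = min(4, (32/3)ε). Then 0 < |s − 8| < δ gives both |s − 8| < 4 and |s − 8| < (32/3)ε, so |3/s − (3/8)| < ε.

δ = min(4, (32/3)ε)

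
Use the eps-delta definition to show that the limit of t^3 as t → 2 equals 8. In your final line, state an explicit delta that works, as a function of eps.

Suppose eps > 0. We seek delta > 0 with 0 < |t − 2| < delta ⇒ |t^3 − 8| < eps.
Factor: t^3 − 8 = (t − 2)(t^2 + 2t + 4), so |t^3 − 8| = |t − 2|·|t^2 + 2t + 4|.
Restrict delta ≤ 1. Then |t − 2| < 1 gives |t| < 3, so by the triangle inequality |t^2 + 2t + 4| ≤ 3^2 + 2·3 + 4 = 19.
Hence |t^3 − 8| ≤ 19|t − 2|, which is < eps once |t − 2| < eps/19.
Take delta = min(1, eps/19). If 0 < |t − 2| < delta then both bounds hold and |t^3 − 8| ≤ 19|t − 2| < 19·(eps/19) = eps.

delta = min(1, eps/19)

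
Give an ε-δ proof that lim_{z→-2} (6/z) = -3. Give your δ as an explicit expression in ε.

δ = min(1, (1/3)ε)

Suppose ε > 0. We seek δ > 0 such that 0 < |z + 2| < δ implies |6/z + 3| < ε.
|6/z + 3| = 6·|-2 − z|/(2·|z|) = 6|z + 2|/(2|z|).
Restrict δ ≤ 1. Then |z + 2| < 1 gives |z| > 1, so 2|z| > 2.
Then |6/z + 3| < 6|z + 2|/2, which is < ε when |z + 2| < (1/3)ε.
Take δ = min(1, (1/3)ε). Then 0 < |z + 2| < δ gives both |z + 2| < 1 and |z + 2| < (1/3)ε, so |6/z + 3| < ε.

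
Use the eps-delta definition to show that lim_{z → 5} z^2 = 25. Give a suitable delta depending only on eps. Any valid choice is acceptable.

delta = min(1, eps/11)

Let eps > 0 be given. We seek delta > 0 with 0 < |z − 5| < delta ⇒ |z^2 − 25| < eps.
Factor: z^2 − 25 = (z − 5)(z + 5), so |z^2 − 25| = |z − 5|·|z + 5|.
Restrict delta ≤ 1. Then |z − 5| < 1 gives |z| < 6, so by the triangle inequality |z + 5| ≤ 6 + 5 = 11.
Hence |z^2 − 25| ≤ 11|z − 5|, which is < eps once |z − 5| < eps/11.
Take delta = min(1, eps/11). If 0 < |z − 5| < delta then both bounds hold and |z^2 − 25| ≤ 11|z − 5| < 11·(eps/11) = eps.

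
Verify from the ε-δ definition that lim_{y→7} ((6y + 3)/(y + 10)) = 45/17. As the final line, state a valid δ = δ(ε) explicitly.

δ = min(17/2, (289/114)ε)

Suppose ε > 0. We want δ > 0 with 0 < |y − 7| < δ ⇒ |(6y + 3)/(y + 10) − (45/17)| < ε.
Combining over a common denominator, (6y + 3)/(y + 10) − (45/17) = [(6y + 3)·17 − 45·(y + 10)] / [17·(y + 10)] = 57(y − 7) / (17(y + 10)).
So |(6y + 3)/(y + 10) − (45/17)| = 57|y − 7| / (17·|y + 10|).
Restrict δ ≤ 17/2. Then |y − 7| < 17/2 gives |y + 10| = |(y − 7) + 17| ≥ 17 − 17/2 = 17/2.
Hence |(6y + 3)/(y + 10) − (45/17)| < 57|y − 7|/(17·(17/2)) = (114/289)|y − 7|, which is < ε once |y − 7| < (289/114)ε.
Take δ = min(17/2, (289/114)ε). Then 0 < |y − 7| < δ forces both bounds, so |(6y + 3)/(y + 10) − (45/17)| < ε.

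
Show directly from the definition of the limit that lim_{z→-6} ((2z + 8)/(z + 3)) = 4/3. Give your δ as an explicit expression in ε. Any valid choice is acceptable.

Suppose ε > 0. We want δ > 0 with 0 < |z + 6| < δ ⇒ |(2z + 8)/(z + 3) − (4/3)| < ε.
Combining over a common denominator, (2z + 8)/(z + 3) − (4/3) = [(2z + 8)·(-3) − (-4)·(z + 3)] / [(-3)·(z + 3)] = -2(z + 6) / ((-3)(z + 3)).
So |(2z + 8)/(z + 3) − (4/3)| = 2|z + 6| / (3·|z + 3|).
Restrict δ ≤ 3/2. Then |z + 6| < 3/2 gives |z + 3| = |(z + 6) + (-3)| ≥ 3 − 3/2 = 3/2.
Hence |(2z + 8)/(z + 3) − (4/3)| < 2|z + 6|/(3·(3/2)) = (4/9)|z + 6|, which is < ε once |z + 6| < (9/4)ε.
Take δ = min(3/2, (9/4)ε). Then 0 < |z + 6| < δ forces both bounds, so |(2z + 8)/(z + 3) − (4/3)| < ε.

δ = min(3/2, (9/4)ε)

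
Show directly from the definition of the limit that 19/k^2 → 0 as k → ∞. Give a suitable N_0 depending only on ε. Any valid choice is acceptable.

Suppose ε > 0. For k ≥ 1, |19/k^2 − 0| = 19/k^2.
19/k^2 < ε ⇔ k^2 > 19/ε ⇔ k > (19/ε)^{1/2}.
Take N_0 = (19/ε)^{1/2}. Then k > N_0 implies 19/k^2 < ε.

N_0 = (19/ε)^{1/2}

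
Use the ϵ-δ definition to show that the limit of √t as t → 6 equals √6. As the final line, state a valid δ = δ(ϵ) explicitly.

δ = min(6, √6·ϵ)

Suppose ϵ > 0. We want δ > 0 such that 0 < |t − 6| < δ implies |√t − √6| < ϵ.
Multiplying by the conjugate, |√t − √6| = |t − 6|/(√t + √6).
Restrict δ ≤ 6 so that |t − 6| < 6 forces t > 0, and then √t + √6 > √6.
Hence |√t − √6| < |t − 6|/√6, which is < ϵ once |t − 6| < √6·ϵ.
Take δ = min(6, √6·ϵ). If 0 < |t − 6| < δ then t > 0 and |√t − √6| < |t − 6|/√6 < ϵ.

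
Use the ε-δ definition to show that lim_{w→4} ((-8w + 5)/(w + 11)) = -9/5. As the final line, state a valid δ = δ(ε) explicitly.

Suppose ε > 0. We want δ > 0 with 0 < |w − 4| < δ ⇒ |(-8w + 5)/(w + 11) + 9/5| < ε.
Combining over a common denominator, (-8w + 5)/(w + 11) + 9/5 = [(-8w + 5)·15 − (-27)·(w + 11)] / [15·(w + 11)] = -93(w − 4) / (15(w + 11)).
So |(-8w + 5)/(w + 11) + 9/5| = 93|w − 4| / (15·|w + 11|).
Restrict δ ≤ 15/2. Then |w − 4| < 15/2 gives |w + 11| = |(w − 4) + 15| ≥ 15 − 15/2 = 15/2.
Hence |(-8w + 5)/(w + 11) + 9/5| < 93|w − 4|/(15·(15/2)) = (62/75)|w − 4|, which is < ε once |w − 4| < (75/62)ε.
Take δ = min(15/2, (75/62)ε). Then 0 < |w − 4| < δ forces both bounds, so |(-8w + 5)/(w + 11) + 9/5| < ε.

δ = min(15/2, (75/62)ε)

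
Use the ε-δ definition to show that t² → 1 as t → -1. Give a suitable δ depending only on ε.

δ = min(1, ε/3)

Suppose ε > 0. We seek δ > 0 with 0 < |t + 1| < δ ⇒ |t² − 1| < ε.
Factor: t² − 1 = (t + 1)(t - 1), so |t² − 1| = |t + 1|·|t - 1|.
Restrict δ ≤ 1. Then |t + 1| < 1 gives |t| < 2, so by the triangle inequality |t - 1| ≤ 2 + 1 = 3.
Hence |t² − 1| ≤ 3|t + 1|, which is < ε once |t + 1| < ε/3.
Take δ = min(1, ε/3). If 0 < |t + 1| < δ then both bounds hold and |t² − 1| ≤ 3|t + 1| < 3·(ε/3) = ε.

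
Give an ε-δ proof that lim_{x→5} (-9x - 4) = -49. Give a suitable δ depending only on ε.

Fix ε > 0. We need δ > 0 so that 0 < |x − 5| < δ implies |(-9x - 4) + 49| < ε.
|(-9x - 4) + 49| = |-9x + 45| = 9|x − 5|.
So 9|x − 5| < ε exactly when |x − 5| < ε/9.
Choosing δ = ε/9 gives |(-9x - 4) + 49| = 9|x − 5| < ε whenever |x − 5| < δ.

δ = ε/9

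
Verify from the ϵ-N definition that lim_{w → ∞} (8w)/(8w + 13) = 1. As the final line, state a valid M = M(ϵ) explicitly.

Let ϵ > 0 be given. We seek M > 0 such that w > M implies |(8w)/(8w + 13) − 1| < ϵ.
(8w)/(8w + 13) − 1 = (8(8w) − 8(8w + 13)) / (8(8w + 13)) = -104/(8(8w + 13)).
For w > 0 we have 8w + 13 > 8w, so |(8w)/(8w + 13) − 1| = 104/(8(8w + 13)) < 104/(8·8w) = (13/8)/w.
Thus |(8w)/(8w + 13) − 1| < ϵ whenever w > (13/8)/ϵ.
Take M = (13/8)/ϵ. If w > M then |(8w)/(8w + 13) − 1| < (13/8)/w < ϵ.

M = (13/8)/ϵ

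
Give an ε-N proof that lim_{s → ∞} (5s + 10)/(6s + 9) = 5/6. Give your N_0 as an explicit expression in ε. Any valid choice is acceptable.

N_0 = (5/12)/ε

Let ε > 0. We seek N_0 > 0 such that s > N_0 implies |(5s + 10)/(6s + 9) − (5/6)| < ε.
(5s + 10)/(6s + 9) − (5/6) = (6(5s + 10) − 5(6s + 9)) / (6(6s + 9)) = 15/(6(6s + 9)).
For s > 0 we have 6s + 9 > 6s, so |(5s + 10)/(6s + 9) − (5/6)| = 15/(6(6s + 9)) < 15/(6·6s) = (5/12)/s.
Thus |(5s + 10)/(6s + 9) − (5/6)| < ε whenever s > (5/12)/ε.
Take N_0 = (5/12)/ε. If s > N_0 then |(5s + 10)/(6s + 9) − (5/6)| < (5/12)/s < ε.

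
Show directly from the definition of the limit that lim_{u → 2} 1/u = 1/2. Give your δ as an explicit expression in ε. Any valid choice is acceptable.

Suppose ε > 0. We seek δ > 0 such that 0 < |u − 2| < δ implies |1/u − (1/2)| < ε.
|1/u − (1/2)| = |2 − u|/(2·|u|) = |u − 2|/(2|u|).
Require δ ≤ 1 so that |u| > 2 − 1 = 1, hence 2|u| > 2.
Then |1/u − (1/2)| < |u − 2|/2, which is < ε when |u − 2| < 2ε.
Take δ = min(1, 2ε). Then 0 < |u − 2| < δ gives both |u − 2| < 1 and |u − 2| < 2ε, so |1/u − (1/2)| < ε.

δ = min(1, 2ε)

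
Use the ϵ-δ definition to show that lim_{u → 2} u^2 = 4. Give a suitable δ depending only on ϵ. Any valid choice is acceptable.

Fix ϵ > 0. We seek δ > 0 with 0 < |u − 2| < δ ⇒ |u^2 − 4| < ϵ.
Factor: u^2 − 4 = (u − 2)(u + 2), so |u^2 − 4| = |u − 2|·|u + 2|.
Restrict δ ≤ 1. Then |u − 2| < 1 gives |u| < 3, so by the triangle inequality |u + 2| ≤ 3 + 2 = 5.
Hence |u^2 − 4| ≤ 5|u − 2|, which is < ϵ once |u − 2| < ϵ/5.
Take δ = min(1, ϵ/5). If 0 < |u − 2| < δ then both bounds hold and |u^2 − 4| ≤ 5|u − 2| < 5·(ϵ/5) = ϵ.

δ = min(1, ϵ/5)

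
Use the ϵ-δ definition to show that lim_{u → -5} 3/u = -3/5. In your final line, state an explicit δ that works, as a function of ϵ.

Suppose ϵ > 0. We seek δ > 0 such that 0 < |u + 5| < δ implies |3/u + 3/5| < ϵ.
|3/u + 3/5| = 3·|-5 − u|/(5·|u|) = 3|u + 5|/(5|u|).
Require δ ≤ 5/2 so that |u| > 5 − 5/2 = 5/2, hence 5|u| > 25/2.
Then |3/u + 3/5| < 3|u + 5|/(25/2), which is < ϵ when |u + 5| < (25/6)ϵ.
Take δ = min(5/2, (25/6)ϵ). Then 0 < |u + 5| < δ gives both |u + 5| < 5/2 and |u + 5| < (25/6)ϵ, so |3/u + 3/5| < ϵ.

δ = min(5/2, (25/6)ϵ)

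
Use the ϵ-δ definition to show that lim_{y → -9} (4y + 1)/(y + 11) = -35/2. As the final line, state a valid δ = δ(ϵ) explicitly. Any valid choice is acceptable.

Suppose ϵ > 0. We want δ > 0 with 0 < |y + 9| < δ ⇒ |(4y + 1)/(y + 11) + 35/2| < ϵ.
Combining over a common denominator, (4y + 1)/(y + 11) + 35/2 = [(4y + 1)·2 − (-35)·(y + 11)] / [2·(y + 11)] = 43(y + 9) / (2(y + 11)).
So |(4y + 1)/(y + 11) + 35/2| = 43|y + 9| / (2·|y + 11|).
Restrict δ ≤ 1. Then |y + 9| < 1 gives |y + 11| = |(y + 9) + 2| ≥ 2 − 1 = 1.
Hence |(4y + 1)/(y + 11) + 35/2| < 43|y + 9|/(2·1) = (43/2)|y + 9|, which is < ϵ once |y + 9| < (2/43)ϵ.
Take δ = min(1, (2/43)ϵ). Then 0 < |y + 9| < δ forces both bounds, so |(4y + 1)/(y + 11) + 35/2| < ϵ.

δ = min(1, (2/43)ϵ)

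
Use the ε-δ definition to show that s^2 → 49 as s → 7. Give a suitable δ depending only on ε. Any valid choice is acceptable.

δ = min(1, ε/15)

Let ε > 0. We seek δ > 0 with 0 < |s − 7| < δ ⇒ |s^2 − 49| < ε.
Factor: s^2 − 49 = (s − 7)(s + 7), so |s^2 − 49| = |s − 7|·|s + 7|.
Restrict δ ≤ 1. Then |s − 7| < 1 gives |s| < 8, so by the triangle inequality |s + 7| ≤ 8 + 7 = 15.
Hence |s^2 − 49| ≤ 15|s − 7|, which is < ε once |s − 7| < ε/15.
Take δ = min(1, ε/15). If 0 < |s − 7| < δ then both bounds hold and |s^2 − 49| ≤ 15|s − 7| < 15·(ε/15) = ε.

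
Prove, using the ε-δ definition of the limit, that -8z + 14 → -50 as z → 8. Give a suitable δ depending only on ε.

δ = ε/8

Let ε > 0. We need δ > 0 so that 0 < |z − 8| < δ implies |(-8z + 14) + 50| < ε.
Since (-8z + 14) + 50 = -8(z − 8), we have |(-8z + 14) + 50| = 8|z − 8|.
So 8|z − 8| < ε exactly when |z − 8| < ε/8.
Choosing δ = ε/8 gives |(-8z + 14) + 50| = 8|z − 8| < ε whenever |z − 8| < δ.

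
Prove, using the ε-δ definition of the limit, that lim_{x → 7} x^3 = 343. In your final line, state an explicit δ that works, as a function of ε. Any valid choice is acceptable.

δ = min(2, ε/193)

Let ε > 0 be given. We seek δ > 0 with 0 < |x − 7| < δ ⇒ |x^3 − 343| < ε.
Factor: x^3 − 343 = (x − 7)(x^2 + 7x + 49), so |x^3 − 343| = |x − 7|·|x^2 + 7x + 49|.
Restrict δ ≤ 2. Then |x − 7| < 2 gives |x| < 9, so by the triangle inequality |x^2 + 7x + 49| ≤ 9^2 + 7·9 + 49 = 193.
Hence |x^3 − 343| ≤ 193|x − 7|, which is < ε once |x − 7| < ε/193.
Take δ = min(2, ε/193). If 0 < |x − 7| < δ then both bounds hold and |x^3 − 343| ≤ 193|x − 7| < 193·(ε/193) = ε.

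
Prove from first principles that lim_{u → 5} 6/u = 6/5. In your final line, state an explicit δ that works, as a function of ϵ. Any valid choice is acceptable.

Let ϵ > 0. We seek δ > 0 such that 0 < |u − 5| < δ implies |6/u − (6/5)| < ϵ.
|6/u − (6/5)| = 6·|5 − u|/(5·|u|) = 6|u − 5|/(5|u|).
Require δ ≤ 5/2 so that |u| > 5 − 5/2 = 5/2, hence 5|u| > 25/2.
Then |6/u − (6/5)| < 6|u − 5|/(25/2), which is < ϵ when |u − 5| < (25/12)ϵ.
Take δ = min(5/2, (25/12)ϵ). Then 0 < |u − 5| < δ gives both |u − 5| < 5/2 and |u − 5| < (25/12)ϵ, so |6/u − (6/5)| < ϵ.

δ = min(5/2, (25/12)ϵ)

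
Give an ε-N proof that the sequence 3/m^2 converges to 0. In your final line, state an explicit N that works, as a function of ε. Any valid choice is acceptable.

N = (3/ε)^{1/2}

Let ε > 0. For m ≥ 1, |3/m^2 − 0| = 3/m^2.
3/m^2 < ε ⇔ m^2 > 3/ε ⇔ m > (3/ε)^{1/2}.
Take N = (3/ε)^{1/2}. Then m > N implies 3/m^2 < ε.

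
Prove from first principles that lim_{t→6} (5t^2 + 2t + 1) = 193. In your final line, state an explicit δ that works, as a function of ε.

Let ε > 0 be given. We want δ > 0 such that 0 < |t − 6| < δ implies |(5t^2 + 2t + 1) − 193| < ε.
(5t^2 + 2t + 1) − 193 = 5t^2 + 2t - 192 = (t − 6)(5t + 32).
So |(5t^2 + 2t + 1) − 193| = |t − 6|·|5t + 32|.
Assume first that |t − 6| < 2, so |t| < 8. Then |5t + 32| ≤ 5·8 + 32 = 72.
Hence |(5t^2 + 2t + 1) − 193| ≤ 72|t − 6| < ε provided |t − 6| < ε/72.
Take δ = min(2, ε/72). Then 0 < |t − 6| < δ gives both |t − 6| < 2 and |t − 6| < ε/72, so |(5t^2 + 2t + 1) − 193| < ε.

δ = min(2, ε/72)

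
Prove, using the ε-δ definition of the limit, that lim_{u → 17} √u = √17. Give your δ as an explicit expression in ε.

Let ε > 0 be given. We want δ > 0 such that 0 < |u − 17| < δ implies |√u − √17| < ε.
Rationalise: √u − √17 = (u − 17)/(√u + √17), so |√u − √17| = |u − 17|/(√u + √17).
Restrict δ ≤ 17 so that |u − 17| < 17 forces u > 0, and then √u + √17 > √17.
Hence |√u − √17| < |u − 17|/√17, which is < ε once |u − 17| < √17·ε.
Take δ = min(17, √17·ε). If 0 < |u − 17| < δ then u > 0 and |√u − √17| < |u − 17|/√17 < ε.

δ = min(17, √17·ε)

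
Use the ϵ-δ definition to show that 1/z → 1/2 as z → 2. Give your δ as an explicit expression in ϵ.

δ = min(1, 2ϵ)

Let ϵ > 0. We seek δ > 0 such that 0 < |z − 2| < δ implies |1/z − (1/2)| < ϵ.
|1/z − (1/2)| = |2 − z|/(2·|z|) = |z − 2|/(2|z|).
Restrict δ ≤ 1. Then |z − 2| < 1 gives |z| > 1, so 2|z| > 2.
Then |1/z − (1/2)| < |z − 2|/2, which is < ϵ when |z − 2| < 2ϵ.
Take δ = min(1, 2ϵ). Then 0 < |z − 2| < δ gives both |z − 2| < 1 and |z − 2| < 2ϵ, so |1/z − (1/2)| < ϵ.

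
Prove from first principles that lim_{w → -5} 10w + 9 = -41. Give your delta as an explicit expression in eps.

delta = eps/10

Fix eps > 0. We need delta > 0 so that 0 < |w + 5| < delta implies |(10w + 9) + 41| < eps.
Since (10w + 9) + 41 = 10(w + 5), we have |(10w + 9) + 41| = 10|w + 5|.
Thus it suffices that |w + 5| < eps/10.
Choosing delta = eps/10 gives |(10w + 9) + 41| = 10|w + 5| < eps whenever |w + 5| < delta.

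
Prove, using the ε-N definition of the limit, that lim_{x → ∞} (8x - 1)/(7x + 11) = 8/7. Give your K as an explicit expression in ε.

K = (95/49)/ε

Fix ε > 0. We seek K > 0 such that x > K implies |(8x - 1)/(7x + 11) − (8/7)| < ε.
(8x - 1)/(7x + 11) − (8/7) = (7(8x - 1) − 8(7x + 11)) / (7(7x + 11)) = -95/(7(7x + 11)).
For x > 0 we have 7x + 11 > 7x, so |(8x - 1)/(7x + 11) − (8/7)| = 95/(7(7x + 11)) < 95/(7·7x) = (95/49)/x.
Thus |(8x - 1)/(7x + 11) − (8/7)| < ε whenever x > (95/49)/ε.
Take K = (95/49)/ε. If x > K then |(8x - 1)/(7x + 11) − (8/7)| < (95/49)/x < ε.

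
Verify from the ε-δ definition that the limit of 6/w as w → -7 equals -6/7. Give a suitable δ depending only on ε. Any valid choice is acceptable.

δ = min(7/2, (49/12)ε)

Fix ε > 0. We seek δ > 0 such that 0 < |w + 7| < δ implies |6/w + 6/7| < ε.
|6/w + 6/7| = 6·|-7 − w|/(7·|w|) = 6|w + 7|/(7|w|).
Restrict δ ≤ 7/2. Then |w + 7| < 7/2 gives |w| > 7/2, so 7|w| > 49/2.
Then |6/w + 6/7| < 6|w + 7|/(49/2), which is < ε when |w + 7| < (49/12)ε.
Take δ = min(7/2, (49/12)ε). Then 0 < |w + 7| < δ gives both |w + 7| < 7/2 and |w + 7| < (49/12)ε, so |6/w + 6/7| < ε.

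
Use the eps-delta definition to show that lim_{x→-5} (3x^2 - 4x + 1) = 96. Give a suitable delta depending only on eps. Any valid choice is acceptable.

delta = min(1, eps/37)

Fix eps > 0. We want delta > 0 such that 0 < |x + 5| < delta implies |(3x^2 - 4x + 1) − 96| < eps.
(3x^2 - 4x + 1) − 96 = 3x^2 - 4x - 95 = (x + 5)(3x - 19).
So |(3x^2 - 4x + 1) − 96| = |x + 5|·|3x - 19|.
Assume first that |x + 5| < 1, so |x| < 6. Then |3x - 19| ≤ 3·6 + 19 = 37.
Hence |(3x^2 - 4x + 1) − 96| ≤ 37|x + 5| < eps provided |x + 5| < eps/37.
Take delta = min(1, eps/37). Then 0 < |x + 5| < delta gives both |x + 5| < 1 and |x + 5| < eps/37, so |(3x^2 - 4x + 1) − 96| < eps.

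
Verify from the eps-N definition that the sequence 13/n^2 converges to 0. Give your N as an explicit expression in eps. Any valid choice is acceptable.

N = (13/eps)^{1/2}

Suppose eps > 0. For n ≥ 1, |13/n^2 − 0| = 13/n^2.
13/n^2 < eps ⇔ n^2 > 13/eps ⇔ n > (13/eps)^{1/2}.
Take N = (13/eps)^{1/2}. Then n > N implies 13/n^2 < eps.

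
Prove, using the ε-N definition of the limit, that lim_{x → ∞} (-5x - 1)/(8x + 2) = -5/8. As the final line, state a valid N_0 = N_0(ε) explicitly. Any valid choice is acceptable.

N_0 = (1/32)/ε

Let ε > 0 be given. We seek N_0 > 0 such that x > N_0 implies |(-5x - 1)/(8x + 2) + 5/8| < ε.
(-5x - 1)/(8x + 2) + 5/8 = (8(-5x - 1) − (-5)(8x + 2)) / (8(8x + 2)) = 2/(8(8x + 2)).
For x > 0 we have 8x + 2 > 8x, so |(-5x - 1)/(8x + 2) + 5/8| = 2/(8(8x + 2)) < 2/(8·8x) = (1/32)/x.
Thus |(-5x - 1)/(8x + 2) + 5/8| < ε whenever x > (1/32)/ε.
Take N_0 = (1/32)/ε. If x > N_0 then |(-5x - 1)/(8x + 2) + 5/8| < (1/32)/x < ε.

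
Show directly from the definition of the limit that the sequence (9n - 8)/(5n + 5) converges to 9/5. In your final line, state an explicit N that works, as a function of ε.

Fix ε > 0. For n ≥ 1, |(9n - 8)/(5n + 5) − (9/5)| = |-85|/(5(5n + 5)) = 85/(5(5n + 5)).
Since 5n + 5 ≥ 5n for n ≥ 1, this is ≤ 85/(5·5n) = (17/5)/n.
So |(9n - 8)/(5n + 5) − (9/5)| < ε whenever n > (17/5)/ε.
Take N = (17/5)/ε. If n > N then |(9n - 8)/(5n + 5) − (9/5)| ≤ (17/5)/n < ε.

N = (17/5)/ε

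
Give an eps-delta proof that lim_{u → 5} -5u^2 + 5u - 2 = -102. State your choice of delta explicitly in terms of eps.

delta = min(1, eps/50)

Suppose eps > 0. We want delta > 0 such that 0 < |u − 5| < delta implies |(-5u^2 + 5u - 2) + 102| < eps.
(-5u^2 + 5u - 2) + 102 = -5u^2 + 5u + 100 = (u − 5)(-5u - 20).
So |(-5u^2 + 5u - 2) + 102| = |u − 5|·|-5u - 20|.
Assume first that |u − 5| < 1, so |u| < 6. Then |-5u - 20| ≤ 5·6 + 20 = 50.
Hence |(-5u^2 + 5u - 2) + 102| ≤ 50|u − 5| < eps provided |u − 5| < eps/50.
Take delta = min(1, eps/50). Then 0 < |u − 5| < delta gives both |u − 5| < 1 and |u − 5| < eps/50, so |(-5u^2 + 5u - 2) + 102| < eps.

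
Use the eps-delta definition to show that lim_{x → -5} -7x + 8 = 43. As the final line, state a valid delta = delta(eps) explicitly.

delta = eps/7

Fix eps > 0. We need delta > 0 so that 0 < |x + 5| < delta implies |(-7x + 8) − 43| < eps.
Since (-7x + 8) − 43 = -7(x + 5), we have |(-7x + 8) − 43| = 7|x + 5|.
Thus it suffices that |x + 5| < eps/7.
Take delta = eps/7. If 0 < |x + 5| < delta then |(-7x + 8) − 43| = 7|x + 5| < 7·(eps/7) = eps.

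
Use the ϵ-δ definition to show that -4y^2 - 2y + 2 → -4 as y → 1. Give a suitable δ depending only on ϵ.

δ = min(2, ϵ/18)

Fix ϵ > 0. We want δ > 0 such that 0 < |y − 1| < δ implies |(-4y^2 - 2y + 2) + 4| < ϵ.
(-4y^2 - 2y + 2) + 4 = -4y^2 - 2y + 6 = (y − 1)(-4y - 6).
So |(-4y^2 - 2y + 2) + 4| = |y − 1|·|-4y - 6|.
Require δ ≤ 2. Then |y − 1| < 2 gives |y| < 3, and by the triangle inequality |-4y - 6| ≤ 4·3 + 6 = 18.
Hence |(-4y^2 - 2y + 2) + 4| ≤ 18|y − 1| < ϵ provided |y − 1| < ϵ/18.
Take δ = min(2, ϵ/18). Then 0 < |y − 1| < δ gives both |y − 1| < 2 and |y − 1| < ϵ/18, so |(-4y^2 - 2y + 2) + 4| < ϵ.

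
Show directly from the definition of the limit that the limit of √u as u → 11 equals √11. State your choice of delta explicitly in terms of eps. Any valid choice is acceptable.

Suppose eps > 0. We want delta > 0 such that 0 < |u − 11| < delta implies |√u − √11| < eps.
Rationalise: √u − √11 = (u − 11)/(√u + √11), so |√u − √11| = |u − 11|/(√u + √11).
Restrict delta ≤ 11 so that |u − 11| < 11 forces u > 0, and then √u + √11 > √11.
Hence |√u − √11| < |u − 11|/√11, which is < eps once |u − 11| < √11·eps.
Take delta = min(11, √11·eps). If 0 < |u − 11| < delta then u > 0 and |√u − √11| < |u − 11|/√11 < eps.

delta = min(11, √11·eps)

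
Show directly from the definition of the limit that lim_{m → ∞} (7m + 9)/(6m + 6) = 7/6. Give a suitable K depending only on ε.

Let ε > 0. For m ≥ 1, |(7m + 9)/(6m + 6) − (7/6)| = |12|/(6(6m + 6)) = 12/(6(6m + 6)).
Since 6m + 6 ≥ 6m for m ≥ 1, this is ≤ 12/(6·6m) = (1/3)/m.
So |(7m + 9)/(6m + 6) − (7/6)| < ε whenever m > (1/3)/ε.
Take K = (1/3)/ε. If m > K then |(7m + 9)/(6m + 6) − (7/6)| ≤ (1/3)/m < ε.

K = (1/3)/ε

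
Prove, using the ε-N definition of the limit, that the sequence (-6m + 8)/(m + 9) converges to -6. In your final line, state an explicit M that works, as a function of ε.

Suppose ε > 0. For m ≥ 1, |(-6m + 8)/(m + 9) + 6| = |62|/((m + 9)) = 62/((m + 9)).
Since m + 9 ≥ m for m ≥ 1, this is ≤ 62/(m) = 62/m.
So |(-6m + 8)/(m + 9) + 6| < ε whenever m > 62/ε.
Take M = 62/ε. If m > M then |(-6m + 8)/(m + 9) + 6| ≤ 62/m < ε.

M = 62/ε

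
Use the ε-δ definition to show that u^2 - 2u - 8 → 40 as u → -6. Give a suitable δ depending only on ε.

Suppose ε > 0. We want δ > 0 such that 0 < |u + 6| < δ implies |(u^2 - 2u - 8) − 40| < ε.
(u^2 - 2u - 8) − 40 = u^2 - 2u - 48 = (u + 6)(u - 8).
So |(u^2 - 2u - 8) − 40| = |u + 6|·|u - 8|.
Require δ ≤ 1. Then |u + 6| < 1 gives |u| < 7, and by the triangle inequality |u - 8| ≤ 7 + 8 = 15.
Hence |(u^2 - 2u - 8) − 40| ≤ 15|u + 6| < ε provided |u + 6| < ε/15.
Choosing δ = min(1, ε/15) ensures both conditions, hence |(u^2 - 2u - 8) − 40| < ε.

δ = min(1, ε/15)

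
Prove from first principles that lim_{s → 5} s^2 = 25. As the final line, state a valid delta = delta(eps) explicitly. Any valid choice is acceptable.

delta = min(1, eps/11)

Fix eps > 0. We seek delta > 0 with 0 < |s − 5| < delta ⇒ |s^2 − 25| < eps.
Factor: s^2 − 25 = (s − 5)(s + 5), so |s^2 − 25| = |s − 5|·|s + 5|.
Restrict delta ≤ 1. Then |s − 5| < 1 gives |s| < 6, so by the triangle inequality |s + 5| ≤ 6 + 5 = 11.
Hence |s^2 − 25| ≤ 11|s − 5|, which is < eps once |s − 5| < eps/11.
Take delta = min(1, eps/11). If 0 < |s − 5| < delta then both bounds hold and |s^2 − 25| ≤ 11|s − 5| < 11·(eps/11) = eps.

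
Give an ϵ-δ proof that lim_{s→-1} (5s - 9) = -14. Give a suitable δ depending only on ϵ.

Let ϵ > 0 be given. We need δ > 0 so that 0 < |s + 1| < δ implies |(5s - 9) + 14| < ϵ.
Since (5s - 9) + 14 = 5(s + 1), we have |(5s - 9) + 14| = 5|s + 1|.
So 5|s + 1| < ϵ exactly when |s + 1| < ϵ/5.
Choosing δ = ϵ/5 gives |(5s - 9) + 14| = 5|s + 1| < ϵ whenever |s + 1| < δ.

δ = ϵ/5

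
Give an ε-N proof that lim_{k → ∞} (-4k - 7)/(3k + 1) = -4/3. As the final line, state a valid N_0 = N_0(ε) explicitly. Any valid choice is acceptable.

N_0 = (17/9)/ε

Let ε > 0 be given. For k ≥ 1, |(-4k - 7)/(3k + 1) + 4/3| = |-17|/(3(3k + 1)) = 17/(3(3k + 1)).
Since 3k + 1 ≥ 3k for k ≥ 1, this is ≤ 17/(3·3k) = (17/9)/k.
So |(-4k - 7)/(3k + 1) + 4/3| < ε whenever k > (17/9)/ε.
Take N_0 = (17/9)/ε. If k > N_0 then |(-4k - 7)/(3k + 1) + 4/3| ≤ (17/9)/k < ε.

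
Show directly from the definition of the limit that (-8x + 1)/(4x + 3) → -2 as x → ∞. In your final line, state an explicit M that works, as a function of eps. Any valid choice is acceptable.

M = (7/4)/eps

Suppose eps > 0. We seek M > 0 such that x > M implies |(-8x + 1)/(4x + 3) + 2| < eps.
(-8x + 1)/(4x + 3) + 2 = (4(-8x + 1) − (-8)(4x + 3)) / (4(4x + 3)) = 28/(4(4x + 3)).
For x > 0 we have 4x + 3 > 4x, so |(-8x + 1)/(4x + 3) + 2| = 28/(4(4x + 3)) < 28/(4·4x) = (7/4)/x.
Thus |(-8x + 1)/(4x + 3) + 2| < eps whenever x > (7/4)/eps.
Take M = (7/4)/eps. If x > M then |(-8x + 1)/(4x + 3) + 2| < (7/4)/x < eps.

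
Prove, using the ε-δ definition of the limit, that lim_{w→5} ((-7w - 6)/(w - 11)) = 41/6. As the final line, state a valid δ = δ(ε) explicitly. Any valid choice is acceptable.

δ = min(3, (18/83)ε)

Fix ε > 0. We want δ > 0 with 0 < |w − 5| < δ ⇒ |(-7w - 6)/(w - 11) − (41/6)| < ε.
Combining over a common denominator, (-7w - 6)/(w - 11) − (41/6) = [(-7w - 6)·(-6) − (-41)·(w - 11)] / [(-6)·(w - 11)] = 83(w − 5) / ((-6)(w - 11)).
So |(-7w - 6)/(w - 11) − (41/6)| = 83|w − 5| / (6·|w − 11|).
Restrict δ ≤ 3. Then |w − 5| < 3 gives |w − 11| = |(w − 5) + (-6)| ≥ 6 − 3 = 3.
Hence |(-7w - 6)/(w - 11) − (41/6)| < 83|w − 5|/(6·3) = (83/18)|w − 5|, which is < ε once |w − 5| < (18/83)ε.
Take δ = min(3, (18/83)ε). Then 0 < |w − 5| < δ forces both bounds, so |(-7w - 6)/(w - 11) − (41/6)| < ε.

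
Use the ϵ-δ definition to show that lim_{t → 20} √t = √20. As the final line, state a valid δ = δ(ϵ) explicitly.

Fix ϵ > 0. We want δ > 0 such that 0 < |t − 20| < δ implies |√t − √20| < ϵ.
Rationalise: √t − √20 = (t − 20)/(√t + √20), so |√t − √20| = |t − 20|/(√t + √20).
Restrict δ ≤ 20 so that |t − 20| < 20 forces t > 0, and then √t + √20 > √20.
Hence |√t − √20| < |t − 20|/√20, which is < ϵ once |t − 20| < √20·ϵ.
Take δ = min(20, √20·ϵ). If 0 < |t − 20| < δ then t > 0 and |√t − √20| < |t − 20|/√20 < ϵ.

δ = min(20, √20·ϵ)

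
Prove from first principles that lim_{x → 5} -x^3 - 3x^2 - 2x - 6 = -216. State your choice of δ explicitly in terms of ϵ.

Suppose ϵ > 0. We want δ > 0 such that 0 < |x − 5| < δ implies |(-x^3 - 3x^2 - 2x - 6) + 216| < ϵ.
(-x^3 - 3x^2 - 2x - 6) + 216 = -x^3 - 3x^2 - 2x + 210 = (x − 5)(-x^2 - 8x - 42).
So |(-x^3 - 3x^2 - 2x - 6) + 216| = |x − 5|·|-x^2 - 8x - 42|.
Require δ ≤ 1. Then |x − 5| < 1 gives |x| < 6, and by the triangle inequality |-x^2 - 8x - 42| ≤ 6^2 + 8·6 + 42 = 126.
Hence |(-x^3 - 3x^2 - 2x - 6) + 216| ≤ 126|x − 5| < ϵ provided |x − 5| < ϵ/126.
Take δ = min(1, ϵ/126). Then 0 < |x − 5| < δ gives both |x − 5| < 1 and |x − 5| < ϵ/126, so |(-x^3 - 3x^2 - 2x - 6) + 216| < ϵ.

δ = min(1, ϵ/126)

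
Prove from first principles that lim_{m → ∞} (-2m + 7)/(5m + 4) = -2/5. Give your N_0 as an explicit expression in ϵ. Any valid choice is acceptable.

N_0 = (43/25)/ϵ

Fix ϵ > 0. For m ≥ 1, |(-2m + 7)/(5m + 4) + 2/5| = |43|/(5(5m + 4)) = 43/(5(5m + 4)).
Since 5m + 4 ≥ 5m for m ≥ 1, this is ≤ 43/(5·5m) = (43/25)/m.
So |(-2m + 7)/(5m + 4) + 2/5| < ϵ whenever m > (43/25)/ϵ.
Take N_0 = (43/25)/ϵ. If m > N_0 then |(-2m + 7)/(5m + 4) + 2/5| ≤ (43/25)/m < ϵ.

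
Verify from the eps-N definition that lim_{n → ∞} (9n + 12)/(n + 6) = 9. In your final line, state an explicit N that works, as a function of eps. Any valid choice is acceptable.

Let eps > 0 be given. For n ≥ 1, |(9n + 12)/(n + 6) − 9| = |-42|/((n + 6)) = 42/((n + 6)).
Since n + 6 ≥ n for n ≥ 1, this is ≤ 42/(n) = 42/n.
So |(9n + 12)/(n + 6) − 9| < eps whenever n > 42/eps.
Take N = 42/eps. If n > N then |(9n + 12)/(n + 6) − 9| ≤ 42/n < eps.

N = 42/eps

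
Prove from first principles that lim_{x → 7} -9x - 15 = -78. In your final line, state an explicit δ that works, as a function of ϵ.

δ = ϵ/9

Suppose ϵ > 0. We need δ > 0 so that 0 < |x − 7| < δ implies |(-9x - 15) + 78| < ϵ.
|(-9x - 15) + 78| = |-9x + 63| = 9|x − 7|.
Thus it suffices that |x − 7| < ϵ/9.
Choosing δ = ϵ/9 gives |(-9x - 15) + 78| = 9|x − 7| < ϵ whenever |x − 7| < δ.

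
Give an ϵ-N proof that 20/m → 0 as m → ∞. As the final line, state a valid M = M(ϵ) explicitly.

Fix ϵ > 0. For m ≥ 1, |20/m − 0| = 20/(m) ≤ 20/m.
We need 20/m < ϵ, i.e. m > 20/ϵ.
Take M = 20/ϵ. If m > M then |20/m| ≤ 20/m < ϵ.

M = 20/ϵ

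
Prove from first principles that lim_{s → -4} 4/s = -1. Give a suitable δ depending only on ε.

δ = min(2, 2ε)

Suppose ε > 0. We seek δ > 0 such that 0 < |s + 4| < δ implies |4/s + 1| < ε.
|4/s + 1| = 4·|-4 − s|/(4·|s|) = 4|s + 4|/(4|s|).
Restrict δ ≤ 2. Then |s + 4| < 2 gives |s| > 2, so 4|s| > 8.
Then |4/s + 1| < 4|s + 4|/8, which is < ε when |s + 4| < 2ε.
Take δ = min(2, 2ε). Then 0 < |s + 4| < δ gives both |s + 4| < 2 and |s + 4| < 2ε, so |4/s + 1| < ε.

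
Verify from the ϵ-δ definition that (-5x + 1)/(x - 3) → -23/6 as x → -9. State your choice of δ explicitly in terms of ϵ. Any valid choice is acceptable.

Suppose ϵ > 0. We want δ > 0 with 0 < |x + 9| < δ ⇒ |(-5x + 1)/(x - 3) + 23/6| < ϵ.
Combining over a common denominator, (-5x + 1)/(x - 3) + 23/6 = [(-5x + 1)·(-12) − 46·(x - 3)] / [(-12)·(x - 3)] = 14(x + 9) / ((-12)(x - 3)).
So |(-5x + 1)/(x - 3) + 23/6| = 14|x + 9| / (12·|x − 3|).
Require δ ≤ 6, so |x − 3| ≥ |-12| − |x + 9| > 12 − 6 = 6.
Hence |(-5x + 1)/(x - 3) + 23/6| < 14|x + 9|/(12·6) = (7/36)|x + 9|, which is < ϵ once |x + 9| < (36/7)ϵ.
Take δ = min(6, (36/7)ϵ). Then 0 < |x + 9| < δ forces both bounds, so |(-5x + 1)/(x - 3) + 23/6| < ϵ.

δ = min(6, (36/7)ϵ)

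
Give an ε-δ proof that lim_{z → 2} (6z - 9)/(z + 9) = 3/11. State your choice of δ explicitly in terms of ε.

δ = min(11/2, (121/126)ε)

Fix ε > 0. We want δ > 0 with 0 < |z − 2| < δ ⇒ |(6z - 9)/(z + 9) − (3/11)| < ε.
Combining over a common denominator, (6z - 9)/(z + 9) − (3/11) = [(6z - 9)·11 − 3·(z + 9)] / [11·(z + 9)] = 63(z − 2) / (11(z + 9)).
So |(6z - 9)/(z + 9) − (3/11)| = 63|z − 2| / (11·|z + 9|).
Restrict δ ≤ 11/2. Then |z − 2| < 11/2 gives |z + 9| = |(z − 2) + 11| ≥ 11 − 11/2 = 11/2.
Hence |(6z - 9)/(z + 9) − (3/11)| < 63|z − 2|/(11·(11/2)) = (126/121)|z − 2|, which is < ε once |z − 2| < (121/126)ε.
Take δ = min(11/2, (121/126)ε). Then 0 < |z − 2| < δ forces both bounds, so |(6z - 9)/(z + 9) − (3/11)| < ε.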